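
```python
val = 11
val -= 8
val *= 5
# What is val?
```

Trace:
`val = 11` → val = 11
`val -= 8` → val = 3
`val *= 5` → val = 15
So val = 15

Answer: 15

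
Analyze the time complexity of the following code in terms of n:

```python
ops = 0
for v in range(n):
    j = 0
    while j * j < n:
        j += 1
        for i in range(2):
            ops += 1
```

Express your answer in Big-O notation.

Each loop level contributes: n × √n × 1. Multiplying the contributions gives O(n√n).

Answer: O(n√n)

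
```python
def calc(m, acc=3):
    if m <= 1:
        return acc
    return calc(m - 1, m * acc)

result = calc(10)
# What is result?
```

Accumulator trace (n, acc): (10, 3) -> (9, 30) -> (8, 270) -> (7, 2160) -> (6, 15120) -> (5, 90720) -> (4, 453600) -> (3, 1814400) -> (2, 5443200) -> (1, 10886400) -> return 10886400

Answer: 10886400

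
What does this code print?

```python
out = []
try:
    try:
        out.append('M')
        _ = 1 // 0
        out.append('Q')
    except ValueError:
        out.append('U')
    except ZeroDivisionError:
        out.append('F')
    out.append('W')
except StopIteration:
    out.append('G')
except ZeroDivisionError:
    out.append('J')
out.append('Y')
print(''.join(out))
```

Execution trace: 'M' (inner try body) → 'F' (inner except ZeroDivisionError) → 'W' (try body, no exception) → 'Y' (after the try/except). Output: MFWY

Answer: MFWY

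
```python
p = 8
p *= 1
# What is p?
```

Trace:
`p = 8` → p = 8
`p *= 1` → p = 8
So p = 8

Answer: 8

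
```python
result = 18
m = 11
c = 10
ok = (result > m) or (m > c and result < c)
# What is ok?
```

Trace:
`result = 18` → result = 18
`m = 11` → m = 11
`c = 10` → c = 10
`ok = (result > m) or (m > c and result < c)` → ok = True
So ok = True

Answer: True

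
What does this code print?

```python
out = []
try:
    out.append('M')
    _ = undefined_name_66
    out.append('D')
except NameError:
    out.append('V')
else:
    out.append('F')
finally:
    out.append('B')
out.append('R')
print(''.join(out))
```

Execution trace: 'M' (try body) → 'V' (except NameError) → 'B' (finally) → 'R' (after the try/except). Output: MVBR

Answer: MVBR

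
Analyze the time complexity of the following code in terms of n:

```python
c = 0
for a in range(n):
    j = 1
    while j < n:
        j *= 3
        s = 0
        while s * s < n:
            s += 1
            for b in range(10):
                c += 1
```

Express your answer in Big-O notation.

Each loop level contributes: n × log n × √n × 1. Multiplying the contributions gives O(n√n log n).

Answer: O(n√n log n)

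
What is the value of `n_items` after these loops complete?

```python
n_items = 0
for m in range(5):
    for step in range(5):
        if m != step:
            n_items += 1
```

5² - 5 (exclude diagonal)
`n_items` takes the values: 0 → 1 → 2 → 3 → 4 → 5 → 6 → 7 → 8 → 9 → 10 → 11 → 12 → 13 → 14 → 15 → 16 → 17 → 18 → 19 → 20

Answer: 20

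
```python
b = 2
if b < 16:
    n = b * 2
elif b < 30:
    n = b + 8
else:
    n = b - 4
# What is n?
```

Trace:
`b = 2` → b = 2
`if b < 16: ...` → b < 16 is True → n = 4
So n = 4

Answer: 4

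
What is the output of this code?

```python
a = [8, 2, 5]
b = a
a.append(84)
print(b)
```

Key concept: basic list aliasing.
Step by step:
`a = [8, 2, 5]` → a = [8, 2, 5]
`b = a` → b = [8, 2, 5] (same object as a)
`a.append(84)` → a = [8, 2, 5, 84] (same object as b); b = [8, 2, 5, 84] (same object as a)
`print(b)` → prints [8, 2, 5, 84]

Answer: [8, 2, 5, 84]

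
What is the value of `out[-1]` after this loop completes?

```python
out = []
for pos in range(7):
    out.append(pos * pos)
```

Last element of squares 0 to 6
`out` takes the values: [] → [0] → [0, 1] → [0, 1, 4] → [0, 1, 4, 9] → [0, 1, 4, 9, 16] → [0, 1, 4, 9, 16, 25] → [0, 1, 4, 9, 16, 25, 36]
So `out[-1]` = 36

Answer: 36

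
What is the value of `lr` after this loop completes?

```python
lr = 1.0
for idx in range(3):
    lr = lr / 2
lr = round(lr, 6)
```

Halving LR 3 times: 1 / 2^3
`lr` takes the values: 1.0 → 0.5 → 0.25 → 0.125

Answer: 0.125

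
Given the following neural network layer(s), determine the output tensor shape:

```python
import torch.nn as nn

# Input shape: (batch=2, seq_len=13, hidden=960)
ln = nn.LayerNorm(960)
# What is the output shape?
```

Input: (2, 13, 960) -> Output: (2, 13, 960)

Answer: (2, 13, 960)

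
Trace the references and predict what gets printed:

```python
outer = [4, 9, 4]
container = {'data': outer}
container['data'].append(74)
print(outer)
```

Key concept: dict holds reference to list.
Step by step:
`outer = [4, 9, 4]` → outer = [4, 9, 4]
`container = {'data': outer}` → container = {'data': [4, 9, 4]}
`container['data'].append(74)` → outer = [4, 9, 4, 74]; container = {'data': [4, 9, 4, 74]}
`print(outer)` → prints [4, 9, 4, 74]

Answer: [4, 9, 4, 74]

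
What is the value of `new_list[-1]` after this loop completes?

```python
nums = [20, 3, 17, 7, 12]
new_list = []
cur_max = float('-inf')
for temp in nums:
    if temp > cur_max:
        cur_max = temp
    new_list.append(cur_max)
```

Running max ends at 20
`new_list` takes the values: [] → [20] → [20, 20] → [20, 20, 20] → [20, 20, 20, 20] → [20, 20, 20, 20, 20]
So `new_list[-1]` = 20

Answer: 20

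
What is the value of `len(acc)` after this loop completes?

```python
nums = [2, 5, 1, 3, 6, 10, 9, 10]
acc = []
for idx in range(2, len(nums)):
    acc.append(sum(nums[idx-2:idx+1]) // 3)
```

Number of 3-element averages
`acc` takes the values: [] → [2] → [2, 3] → [2, 3, 3] → [2, 3, 3, 6] → [2, 3, 3, 6, 8] → [2, 3, 3, 6, 8, 9]
So `len(acc)` = 6

Answer: 6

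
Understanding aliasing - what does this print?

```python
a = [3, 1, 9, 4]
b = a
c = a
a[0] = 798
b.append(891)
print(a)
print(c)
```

Key concept: multiple aliases.
Step by step:
`a = [3, 1, 9, 4]` → a = [3, 1, 9, 4]
`b = a` → b = [3, 1, 9, 4] (same object as a)
`c = a` → c = [3, 1, 9, 4] (same object as a, b)
`a[0] = 798` → a = [798, 1, 9, 4] (same object as b, c); b = [798, 1, 9, 4] (same object as a, c); c = [798, 1, 9, 4] (same object as a, b)
`b.append(891)` → a = [798, 1, 9, 4, 891] (same object as b, c); b = [798, 1, 9, 4, 891] (same object as a, c); c = [798, 1, 9, 4, 891] (same object as a, b)
`print(a)` → prints [798, 1, 9, 4, 891]
`print(c)` → prints [798, 1, 9, 4, 891]

Answer:
[798, 1, 9, 4, 891]
[798, 1, 9, 4, 891]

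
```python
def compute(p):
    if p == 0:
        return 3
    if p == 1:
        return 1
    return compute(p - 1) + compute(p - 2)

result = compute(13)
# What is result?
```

Build up from base cases: compute(0)=3, compute(1)=1, compute(2)=4, compute(3)=5, compute(4)=9, compute(5)=14, compute(6)=23, ..., compute(13)=665

Answer: 665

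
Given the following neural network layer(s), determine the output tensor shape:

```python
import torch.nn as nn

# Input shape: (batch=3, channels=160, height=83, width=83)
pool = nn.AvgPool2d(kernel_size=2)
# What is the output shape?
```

Input: (3, 160, 83, 83) -> Output: (3, 160, 41, 41)

Answer: (3, 160, 41, 41)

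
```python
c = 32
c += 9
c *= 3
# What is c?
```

Trace:
`c = 32` → c = 32
`c += 9` → c = 41
`c *= 3` → c = 123
So c = 123

Answer: 123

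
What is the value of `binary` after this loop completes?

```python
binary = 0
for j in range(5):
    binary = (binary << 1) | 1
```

Build 5 consecutive 1-bits: 0b11111
`binary` takes the values: 0 → 1 → 3 → 7 → 15 → 31

Answer: 31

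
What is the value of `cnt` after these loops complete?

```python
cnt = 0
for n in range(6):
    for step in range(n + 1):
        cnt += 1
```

Triangle: 1 + 2 + ... + 6
`cnt` takes the values: 0 → 1 → 2 → 3 → 4 → 5 → 6 → 7 → 8 → 9 → 10 → 11 → 12 → 13 → 14 → 15 → 16 → 17 → 18 → 19 → 20 → 21

Answer: 21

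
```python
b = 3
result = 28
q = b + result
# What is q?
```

Trace:
`b = 3` → b = 3
`result = 28` → result = 28
`q = b + result` → q = 31
So q = 31

Answer: 31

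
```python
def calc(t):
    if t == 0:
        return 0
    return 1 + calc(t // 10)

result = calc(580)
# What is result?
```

Count of digits of 580: 3

Answer: 3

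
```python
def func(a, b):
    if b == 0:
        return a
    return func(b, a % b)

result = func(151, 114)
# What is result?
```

func(151, 114) -> func(114, 37) -> func(37, 3) -> func(3, 1) -> func(1, 0) -> 1

Answer: 1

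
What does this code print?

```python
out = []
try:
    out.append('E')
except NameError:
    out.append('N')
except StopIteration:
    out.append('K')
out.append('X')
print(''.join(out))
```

Execution trace: 'E' (try body, no exception) → 'X' (after the try/except). Output: EX

Answer: EX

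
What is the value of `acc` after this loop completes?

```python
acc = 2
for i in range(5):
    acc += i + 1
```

Start at 2, add 1 to 5 = 17
`acc` takes the values: 2 → 3 → 5 → 8 → 12 → 17

Answer: 17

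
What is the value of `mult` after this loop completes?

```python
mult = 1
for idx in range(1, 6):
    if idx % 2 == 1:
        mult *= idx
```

Product of odd numbers 1 to 5
`mult` takes the values: 1 → 3 → 15

Answer: 15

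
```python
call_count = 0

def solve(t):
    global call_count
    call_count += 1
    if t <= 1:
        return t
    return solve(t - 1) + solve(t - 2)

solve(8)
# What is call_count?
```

Calls(t) = 1 + Calls(t-1) + Calls(t-2); Calls(0)=Calls(1)=1. For t=8 this gives 67.

Answer: 67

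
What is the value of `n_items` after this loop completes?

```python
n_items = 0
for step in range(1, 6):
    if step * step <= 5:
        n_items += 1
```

Count numbers where step² ≤ 5
`n_items` takes the values: 0 → 1 → 2

Answer: 2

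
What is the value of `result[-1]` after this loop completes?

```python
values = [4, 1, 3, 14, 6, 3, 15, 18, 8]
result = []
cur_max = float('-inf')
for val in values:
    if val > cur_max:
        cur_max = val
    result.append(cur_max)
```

Running max ends at 18
`result` takes the values: [] → [4] → [4, 4] → [4, 4, 4] → [4, 4, 4, 14] → [4, 4, 4, 14, 14] → [4, 4, 4, 14, 14, 14] → [4, 4, 4, 14, 14, 14, 15] → [4, 4, 4, 14, 14, 14, 15, 18] → [4, 4, 4, 14, 14, 14, 15, 18, 18]
So `result[-1]` = 18

Answer: 18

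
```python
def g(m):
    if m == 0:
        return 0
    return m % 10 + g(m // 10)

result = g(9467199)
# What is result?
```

Sum of digits of 9467199: 9 + 9 + 1 + 7 + 6 + 4 + 9 = 45

Answer: 45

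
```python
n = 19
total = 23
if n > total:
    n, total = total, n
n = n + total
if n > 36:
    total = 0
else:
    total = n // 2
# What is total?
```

Trace:
`n = 19` → n = 19
`total = 23` → total = 23
`if n > total: ...` → n > total is False → no variable changes
`n = n + total` → n = 42
`if n > 36: ...` → n > 36 is True → total = 0
So total = 0

Answer: 0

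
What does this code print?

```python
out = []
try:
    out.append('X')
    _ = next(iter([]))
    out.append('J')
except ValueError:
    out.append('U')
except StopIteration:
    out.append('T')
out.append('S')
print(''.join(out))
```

Execution trace: 'X' (try body) → 'T' (except StopIteration) → 'S' (after the try/except). Output: XTS

Answer: XTS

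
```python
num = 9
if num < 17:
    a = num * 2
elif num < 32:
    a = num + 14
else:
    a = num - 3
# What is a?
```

Trace:
`num = 9` → num = 9
`if num < 17: ...` → num < 17 is True → a = 18
So a = 18

Answer: 18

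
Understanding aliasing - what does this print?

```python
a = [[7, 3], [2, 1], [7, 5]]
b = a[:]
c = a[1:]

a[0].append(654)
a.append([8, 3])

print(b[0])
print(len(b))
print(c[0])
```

Key concept: slice with nested mutation.
Step by step:
`a = [[7, 3], [2, 1], [7, 5]]` → a = [[7, 3], [2, 1], [7, 5]]
`b = a[:]` → b = [[7, 3], [2, 1], [7, 5]]
`c = a[1:]` → c = [[2, 1], [7, 5]]
`a[0].append(654)` → a = [[7, 3, 654], [2, 1], [7, 5]]; b = [[7, 3, 654], [2, 1], [7, 5]]
`a.append([8, 3])` → a = [[7, 3, 654], [2, 1], [7, 5], [8, 3]]
`print(b[0])` → prints [7, 3, 654]
`print(len(b))` → prints 3
`print(c[0])` → prints [2, 1]

Answer:
[7, 3, 654]
3
[2, 1]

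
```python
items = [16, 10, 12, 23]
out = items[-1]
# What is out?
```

Trace:
`items = [16, 10, 12, 23]` → items = [16, 10, 12, 23]
`out = items[-1]` → out = 23
So out = 23

Answer: 23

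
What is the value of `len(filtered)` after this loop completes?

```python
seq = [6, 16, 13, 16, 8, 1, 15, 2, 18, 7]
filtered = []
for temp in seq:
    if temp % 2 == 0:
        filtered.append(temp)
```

Count even numbers in [6, 16, 13, 16, 8, 1, 15, 2, 18, 7]
`filtered` takes the values: [] → [6] → [6, 16] → [6, 16, 16] → [6, 16, 16, 8] → [6, 16, 16, 8, 2] → [6, 16, 16, 8, 2, 18]
So `len(filtered)` = 6

Answer: 6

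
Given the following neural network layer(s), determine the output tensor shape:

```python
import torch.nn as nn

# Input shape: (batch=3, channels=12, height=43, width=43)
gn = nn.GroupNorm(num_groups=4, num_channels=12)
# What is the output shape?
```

Input: (3, 12, 43, 43) -> Output: (3, 12, 43, 43)

Answer: (3, 12, 43, 43)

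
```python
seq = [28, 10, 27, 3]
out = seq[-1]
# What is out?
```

Trace:
`seq = [28, 10, 27, 3]` → seq = [28, 10, 27, 3]
`out = seq[-1]` → out = 3
So out = 3

Answer: 3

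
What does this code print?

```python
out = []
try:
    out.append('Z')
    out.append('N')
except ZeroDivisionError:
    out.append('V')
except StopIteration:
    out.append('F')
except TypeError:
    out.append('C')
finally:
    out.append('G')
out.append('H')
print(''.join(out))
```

Execution trace: 'Z' (try body) → 'N' (try body, no exception) → 'G' (finally) → 'H' (after the try/except). Output: ZNGH

Answer: ZNGH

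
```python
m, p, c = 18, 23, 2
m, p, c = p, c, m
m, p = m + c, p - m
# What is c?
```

Trace:
`m, p, c = 18, 23, 2` → m = 18; p = 23; c = 2
`m, p, c = p, c, m` → m = 23; p = 2; c = 18
`m, p = m + c, p - m` → m = 41; p = -21
So c = 18

Answer: 18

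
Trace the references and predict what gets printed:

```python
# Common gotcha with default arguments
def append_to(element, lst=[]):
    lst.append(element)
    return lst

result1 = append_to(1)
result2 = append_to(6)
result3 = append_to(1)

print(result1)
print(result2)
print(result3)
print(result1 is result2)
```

Key concept: mutable default argument gotcha.
Step by step:
`result1 = append_to(1)` → result1 = [1]
`result2 = append_to(6)` → result1 = [1, 6] (same object as result2); result2 = [1, 6] (same object as result1)
`result3 = append_to(1)` → result1 = [1, 6, 1] (same object as result2, result3); result2 = [1, 6, 1] (same object as result1, result3); result3 = [1, 6, 1] (same object as result1, result2)
`print(result1)` → prints [1, 6, 1]
`print(result2)` → prints [1, 6, 1]
`print(result3)` → prints [1, 6, 1]
`print(result1 is result2)` → prints True

Answer:
[1, 6, 1]
[1, 6, 1]
[1, 6, 1]
True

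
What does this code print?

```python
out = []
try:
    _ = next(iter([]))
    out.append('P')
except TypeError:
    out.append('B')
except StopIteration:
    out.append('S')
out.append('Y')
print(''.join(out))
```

Execution trace: 'S' (except StopIteration) → 'Y' (after the try/except). Output: SY

Answer: SY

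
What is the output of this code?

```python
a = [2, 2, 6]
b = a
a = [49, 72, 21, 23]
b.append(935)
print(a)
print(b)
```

Key concept: rebinding vs mutation: a is rebound to a new list, b still points at the original.
Step by step:
`a = [2, 2, 6]` → a = [2, 2, 6]
`b = a` → b = [2, 2, 6] (same object as a)
`a = [49, 72, 21, 23]` → a = [49, 72, 21, 23]
`b.append(935)` → b = [2, 2, 6, 935]
`print(a)` → prints [49, 72, 21, 23]
`print(b)` → prints [2, 2, 6, 935]

Answer:
[49, 72, 21, 23]
[2, 2, 6, 935]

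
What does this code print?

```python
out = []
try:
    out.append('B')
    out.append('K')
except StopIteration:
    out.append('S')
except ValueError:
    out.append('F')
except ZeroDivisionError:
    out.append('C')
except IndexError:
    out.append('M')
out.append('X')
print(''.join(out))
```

Execution trace: 'B' (try body) → 'K' (try body, no exception) → 'X' (after the try/except). Output: BKX

Answer: BKX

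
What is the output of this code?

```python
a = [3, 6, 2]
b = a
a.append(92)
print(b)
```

Key concept: basic list aliasing.
Step by step:
`a = [3, 6, 2]` → a = [3, 6, 2]
`b = a` → b = [3, 6, 2] (same object as a)
`a.append(92)` → a = [3, 6, 2, 92] (same object as b); b = [3, 6, 2, 92] (same object as a)
`print(b)` → prints [3, 6, 2, 92]

Answer: [3, 6, 2, 92]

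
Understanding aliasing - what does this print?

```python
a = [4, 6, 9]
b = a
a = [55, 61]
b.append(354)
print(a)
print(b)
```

Key concept: rebinding vs mutation: a is rebound to a new list, b still points at the original.
Step by step:
`a = [4, 6, 9]` → a = [4, 6, 9]
`b = a` → b = [4, 6, 9] (same object as a)
`a = [55, 61]` → a = [55, 61]
`b.append(354)` → b = [4, 6, 9, 354]
`print(a)` → prints [55, 61]
`print(b)` → prints [4, 6, 9, 354]

Answer:
[55, 61]
[4, 6, 9, 354]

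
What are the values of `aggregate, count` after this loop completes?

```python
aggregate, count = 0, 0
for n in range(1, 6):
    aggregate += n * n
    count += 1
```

Sum of squares and count
`aggregate, count` takes the values: (0, 0) → (1, 0) → (1, 1) → (5, 1) → (5, 2) → (14, 2) → (14, 3) → (30, 3) → (30, 4) → (55, 4) → (55, 5)

Answer: 55, 5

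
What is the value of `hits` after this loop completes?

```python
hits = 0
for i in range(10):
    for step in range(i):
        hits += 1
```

Triangle number: 0+1+2+...+9
`hits` takes the values: 0 → 1 → 2 → 3 → 4 → 5 → 6 → 7 → 8 → 9 → 10 → 11 → 12 → 13 → 14 → 15 → 16 → 17 → 18 → 19 → 20 → 21 → 22 → 23 → 24 → 25 → 26 → 27 → 28 → 29 → … → 41 → 42 → 43 → 44 → 45

Answer: 45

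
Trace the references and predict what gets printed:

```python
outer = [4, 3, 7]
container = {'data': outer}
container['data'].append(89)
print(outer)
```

Key concept: dict holds reference to list.
Step by step:
`outer = [4, 3, 7]` → outer = [4, 3, 7]
`container = {'data': outer}` → container = {'data': [4, 3, 7]}
`container['data'].append(89)` → outer = [4, 3, 7, 89]; container = {'data': [4, 3, 7, 89]}
`print(outer)` → prints [4, 3, 7, 89]

Answer: [4, 3, 7, 89]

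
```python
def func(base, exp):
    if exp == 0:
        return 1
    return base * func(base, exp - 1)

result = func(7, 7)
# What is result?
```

func(7, 7) = 7 * 7 * 7 * 7 * 7 * 7 * 7 = 823543

Answer: 823543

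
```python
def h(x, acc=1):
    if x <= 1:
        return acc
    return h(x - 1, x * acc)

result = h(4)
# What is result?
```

Accumulator trace (n, acc): (4, 1) -> (3, 4) -> (2, 12) -> (1, 24) -> return 24

Answer: 24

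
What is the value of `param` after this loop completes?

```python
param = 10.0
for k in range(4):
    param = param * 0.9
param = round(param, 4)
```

Exponential decay: 10.0 * 0.9^4
`param` takes the values: 10.0 → 9.0 → 8.1 → 7.29 → 6.561

Answer: 6.561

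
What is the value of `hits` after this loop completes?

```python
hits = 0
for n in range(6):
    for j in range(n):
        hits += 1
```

Triangle number: 0+1+2+...+5
`hits` takes the values: 0 → 1 → 2 → 3 → 4 → 5 → 6 → 7 → 8 → 9 → 10 → 11 → 12 → 13 → 14 → 15

Answer: 15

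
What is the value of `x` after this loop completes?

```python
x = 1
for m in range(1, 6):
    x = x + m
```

Start at 1, add 1 through 5
`x` takes the values: 1 → 2 → 4 → 7 → 11 → 16

Answer: 16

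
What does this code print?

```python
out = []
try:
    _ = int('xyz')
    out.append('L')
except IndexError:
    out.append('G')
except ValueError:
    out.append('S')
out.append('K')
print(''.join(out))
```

Execution trace: 'S' (except ValueError) → 'K' (after the try/except). Output: SK

Answer: SK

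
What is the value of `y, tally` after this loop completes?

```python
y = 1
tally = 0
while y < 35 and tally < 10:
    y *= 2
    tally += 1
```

Double until >= 35 or 10 iterations
`y, tally` takes the values: (1, 0) → (2, 0) → (2, 1) → (4, 1) → (4, 2) → (8, 2) → (8, 3) → (16, 3) → (16, 4) → (32, 4) → (32, 5) → (64, 5) → (64, 6)

Answer: 64, 6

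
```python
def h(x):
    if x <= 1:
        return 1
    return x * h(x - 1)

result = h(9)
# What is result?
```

h(9) = 9 * 8 * 7 * 6 * 5 * 4 * 3 * 2 * 1 = 362880

Answer: 362880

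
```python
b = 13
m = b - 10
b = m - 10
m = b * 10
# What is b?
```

Trace:
`b = 13` → b = 13
`m = b - 10` → m = 3
`b = m - 10` → b = -7
`m = b * 10` → m = -70
So b = -7

Answer: -7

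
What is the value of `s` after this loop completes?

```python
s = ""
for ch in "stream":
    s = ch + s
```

Reverse 'stream'
`s` takes the values: "" → "s" → "ts" → "rts" → "erts" → "aerts" → "maerts"

Answer: "maerts"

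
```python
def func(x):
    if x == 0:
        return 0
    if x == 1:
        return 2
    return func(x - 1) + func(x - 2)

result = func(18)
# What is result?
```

Build up from base cases: func(0)=0, func(1)=2, func(2)=2, func(3)=4, func(4)=6, func(5)=10, func(6)=16, ..., func(18)=5168

Answer: 5168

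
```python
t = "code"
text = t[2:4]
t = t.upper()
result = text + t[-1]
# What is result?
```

Trace:
`t = "code"` → t = 'code'
`text = t[2:4]` → text = 'de'
`t = t.upper()` → t = 'CODE'
`result = text + t[-1]` → result = 'deE'
So result = 'deE'

Answer: 'deE'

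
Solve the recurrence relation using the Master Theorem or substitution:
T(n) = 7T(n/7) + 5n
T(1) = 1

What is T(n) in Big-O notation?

By Master Theorem: a=7, b=7, f(n)=5n. Since log_7(7) = 1 and f(n) = Θ(n^1), Case 2 applies. T(n) = O(n log n).

Answer: O(n log n)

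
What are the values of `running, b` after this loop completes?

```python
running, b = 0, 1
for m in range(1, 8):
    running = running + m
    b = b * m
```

Sum and factorial of 1 to 7
`running, b` takes the values: (0, 1) → (1, 1) → (3, 1) → (3, 2) → (6, 2) → (6, 6) → (10, 6) → (10, 24) → (15, 24) → (15, 120) → (21, 120) → (21, 720) → (28, 720) → (28, 5040)

Answer: 28, 5040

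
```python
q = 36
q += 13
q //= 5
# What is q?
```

Trace:
`q = 36` → q = 36
`q += 13` → q = 49
`q //= 5` → q = 9
So q = 9

Answer: 9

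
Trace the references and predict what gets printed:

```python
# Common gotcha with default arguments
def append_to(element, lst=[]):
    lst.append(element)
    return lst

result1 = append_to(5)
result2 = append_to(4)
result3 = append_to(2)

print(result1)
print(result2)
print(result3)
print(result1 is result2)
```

Key concept: mutable default argument gotcha.
Step by step:
`result1 = append_to(5)` → result1 = [5]
`result2 = append_to(4)` → result1 = [5, 4] (same object as result2); result2 = [5, 4] (same object as result1)
`result3 = append_to(2)` → result1 = [5, 4, 2] (same object as result2, result3); result2 = [5, 4, 2] (same object as result1, result3); result3 = [5, 4, 2] (same object as result1, result2)
`print(result1)` → prints [5, 4, 2]
`print(result2)` → prints [5, 4, 2]
`print(result3)` → prints [5, 4, 2]
`print(result1 is result2)` → prints True

Answer:
[5, 4, 2]
[5, 4, 2]
[5, 4, 2]
True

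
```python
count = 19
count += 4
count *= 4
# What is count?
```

Trace:
`count = 19` → count = 19
`count += 4` → count = 23
`count *= 4` → count = 92
So count = 92

Answer: 92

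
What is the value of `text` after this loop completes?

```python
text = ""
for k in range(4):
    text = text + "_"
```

Repeat '_' 4 times
`text` takes the values: "" → "_" → "__" → "___" → "____"

Answer: "____"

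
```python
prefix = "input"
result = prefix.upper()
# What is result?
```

Trace:
`prefix = "input"` → prefix = 'input'
`result = prefix.upper()` → result = 'INPUT'
So result = 'INPUT'

Answer: 'INPUT'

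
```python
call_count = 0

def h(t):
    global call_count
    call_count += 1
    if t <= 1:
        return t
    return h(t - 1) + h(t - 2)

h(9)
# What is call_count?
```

Calls(t) = 1 + Calls(t-1) + Calls(t-2); Calls(0)=Calls(1)=1. For t=9 this gives 109.

Answer: 109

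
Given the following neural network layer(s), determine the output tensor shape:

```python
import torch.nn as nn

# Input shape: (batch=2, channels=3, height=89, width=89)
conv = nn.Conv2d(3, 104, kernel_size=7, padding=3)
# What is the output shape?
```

Input: (2, 3, 89, 89) -> Output: (2, 104, 89, 89)

Answer: (2, 104, 89, 89)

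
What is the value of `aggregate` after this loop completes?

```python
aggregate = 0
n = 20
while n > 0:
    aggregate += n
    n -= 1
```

Sum 20 down to 1
`aggregate` takes the values: 0 → 20 → 39 → 57 → 74 → 90 → 105 → 119 → 132 → 144 → 155 → 165 → 174 → 182 → 189 → 195 → 200 → 204 → 207 → 209 → 210

Answer: 210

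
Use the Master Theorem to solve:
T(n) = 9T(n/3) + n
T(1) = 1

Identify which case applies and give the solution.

a=9, b=3, f(n)=n. log_3(9) = 2. Since c=1 < 2, Case 1 applies: T(n) = Θ(n^log_b(a)) = O(n^2).

Answer: O(n^2) - Case 1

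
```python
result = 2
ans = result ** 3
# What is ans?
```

Trace:
`result = 2` → result = 2
`ans = result ** 3` → ans = 8
So ans = 8

Answer: 8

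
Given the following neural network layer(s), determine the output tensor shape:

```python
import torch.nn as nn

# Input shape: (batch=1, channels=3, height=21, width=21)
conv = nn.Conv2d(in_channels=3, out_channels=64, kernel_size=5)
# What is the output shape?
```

Input: (1, 3, 21, 21) -> Output: (1, 64, 17, 17)

Answer: (1, 64, 17, 17)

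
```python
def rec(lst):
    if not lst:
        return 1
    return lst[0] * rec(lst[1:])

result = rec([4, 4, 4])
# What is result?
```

Product over [4, 4, 4] = 4 * 4 * 4 = 64

Answer: 64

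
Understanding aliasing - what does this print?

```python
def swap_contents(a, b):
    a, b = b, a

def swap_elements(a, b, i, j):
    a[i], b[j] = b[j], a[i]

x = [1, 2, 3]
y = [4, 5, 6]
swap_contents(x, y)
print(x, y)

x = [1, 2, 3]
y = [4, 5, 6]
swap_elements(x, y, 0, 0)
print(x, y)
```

Key concept: parameter rebinding vs mutation.
Step by step:
`x = [1, 2, 3]` → x = [1, 2, 3]
`y = [4, 5, 6]` → y = [4, 5, 6]
`swap_contents(x, y)` → no visible change to tracked variables
`print(x, y)` → prints [1, 2, 3] [4, 5, 6]
`x = [1, 2, 3]` → x = [1, 2, 3]
`y = [4, 5, 6]` → y = [4, 5, 6]
`swap_elements(x, y, 0, 0)` → x = [4, 2, 3]; y = [1, 5, 6]
`print(x, y)` → prints [4, 2, 3] [1, 5, 6]

Answer:
[1, 2, 3] [4, 5, 6]
[4, 2, 3] [1, 5, 6]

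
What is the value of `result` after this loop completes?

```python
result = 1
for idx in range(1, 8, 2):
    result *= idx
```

Product of 1, 3, 5, ... up to 7
`result` takes the values: 1 → 3 → 15 → 105

Answer: 105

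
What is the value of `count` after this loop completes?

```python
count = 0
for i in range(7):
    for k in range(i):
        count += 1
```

Triangle number: 0+1+2+...+6
`count` takes the values: 0 → 1 → 2 → 3 → 4 → 5 → 6 → 7 → 8 → 9 → 10 → 11 → 12 → 13 → 14 → 15 → 16 → 17 → 18 → 19 → 20 → 21

Answer: 21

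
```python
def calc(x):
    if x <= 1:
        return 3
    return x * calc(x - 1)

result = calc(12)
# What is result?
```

calc(12) = 12 * 11 * 10 * 9 * 8 * 7 * 6 * 5 * 4 * 3 * 2 * 3 = 1437004800

Answer: 1437004800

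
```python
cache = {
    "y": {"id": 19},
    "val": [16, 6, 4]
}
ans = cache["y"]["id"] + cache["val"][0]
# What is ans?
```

Trace:
`cache = { ...` → cache = {'y': {'id': 19}, 'val': [16, 6, 4]}
`ans = cache["y"]["id"] + cache["val"][0]` → ans = 35
So ans = 35

Answer: 35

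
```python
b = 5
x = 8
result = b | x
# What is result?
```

Trace:
`b = 5` → b = 5
`x = 8` → x = 8
`result = b | x` → result = 13
So result = 13

Answer: 13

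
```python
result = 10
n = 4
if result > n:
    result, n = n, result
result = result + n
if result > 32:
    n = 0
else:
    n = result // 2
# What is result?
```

Trace:
`result = 10` → result = 10
`n = 4` → n = 4
`if result > n: ...` → result > n is True → result = 4; n = 10
`result = result + n` → result = 14
`if result > 32: ...` → result > 32 is False, take else branch → n = 7
So result = 14

Answer: 14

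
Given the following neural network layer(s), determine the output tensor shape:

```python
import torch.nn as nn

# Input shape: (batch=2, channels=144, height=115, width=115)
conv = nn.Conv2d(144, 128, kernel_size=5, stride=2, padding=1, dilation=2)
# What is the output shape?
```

Input: (2, 144, 115, 115) -> Output: (2, 128, 55, 55)

Answer: (2, 128, 55, 55)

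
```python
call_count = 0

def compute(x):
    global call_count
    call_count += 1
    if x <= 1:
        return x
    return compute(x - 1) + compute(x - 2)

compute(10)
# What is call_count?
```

Calls(x) = 1 + Calls(x-1) + Calls(x-2); Calls(0)=Calls(1)=1. For x=10 this gives 177.

Answer: 177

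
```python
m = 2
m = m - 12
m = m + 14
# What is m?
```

Trace:
`m = 2` → m = 2
`m = m - 12` → m = -10
`m = m + 14` → m = 4
So m = 4

Answer: 4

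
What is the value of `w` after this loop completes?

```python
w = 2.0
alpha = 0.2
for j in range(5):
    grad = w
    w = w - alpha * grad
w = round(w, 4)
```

Gradient descent: w = 2.0 * (1 - 0.2)^5
`w` takes the values: 2.0 → 1.6 → 1.28 → 1.024 → 0.8192 → 0.65536 → 0.6554

Answer: 0.6554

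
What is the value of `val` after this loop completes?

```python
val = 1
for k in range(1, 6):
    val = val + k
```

Start at 1, add 1 through 5
`val` takes the values: 1 → 2 → 4 → 7 → 11 → 16

Answer: 16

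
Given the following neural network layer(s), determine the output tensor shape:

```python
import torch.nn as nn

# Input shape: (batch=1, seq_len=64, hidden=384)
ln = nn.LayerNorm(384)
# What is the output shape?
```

Input: (1, 64, 384) -> Output: (1, 64, 384)

Answer: (1, 64, 384)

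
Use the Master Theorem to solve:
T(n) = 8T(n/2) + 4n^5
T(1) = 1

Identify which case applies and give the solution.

a=8, b=2, f(n)=4n^5. log_2(8) = 3. Since c=5 > 3 and the regularity condition holds (8(n/2)^5 = (8/2^5)n^5 with 8/2^5 < 1), Case 3 applies: T(n) = Θ(f(n)) = O(n^5).

Answer: O(n^5) - Case 3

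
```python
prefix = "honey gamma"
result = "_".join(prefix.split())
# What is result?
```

Trace:
`prefix = "honey gamma"` → prefix = 'honey gamma'
`result = "_".join(prefix.split())` → result = 'honey_gamma'
So result = 'honey_gamma'

Answer: 'honey_gamma'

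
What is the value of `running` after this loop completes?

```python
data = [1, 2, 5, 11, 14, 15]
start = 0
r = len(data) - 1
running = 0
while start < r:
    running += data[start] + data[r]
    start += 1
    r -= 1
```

Sum of pairs from ends
`running` takes the values: 0 → 16 → 32 → 48

Answer: 48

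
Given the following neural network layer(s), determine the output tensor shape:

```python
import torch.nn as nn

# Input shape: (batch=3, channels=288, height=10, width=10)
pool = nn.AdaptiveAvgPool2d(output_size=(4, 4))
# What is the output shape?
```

Input: (3, 288, 10, 10) -> Output: (3, 288, 4, 4)

Answer: (3, 288, 4, 4)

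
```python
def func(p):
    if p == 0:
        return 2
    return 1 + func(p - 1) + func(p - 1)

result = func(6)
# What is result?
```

func(p) = 1 + 2·func(p-1), func(0)=2. Closed form: (2+1)·2^6 - 1 = 191.

Answer: 191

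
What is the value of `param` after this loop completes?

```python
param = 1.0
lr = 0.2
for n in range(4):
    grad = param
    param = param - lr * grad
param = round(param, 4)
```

Gradient descent: w = 1.0 * (1 - 0.2)^4
`param` takes the values: 1.0 → 0.8 → 0.64 → 0.512 → 0.4096

Answer: 0.4096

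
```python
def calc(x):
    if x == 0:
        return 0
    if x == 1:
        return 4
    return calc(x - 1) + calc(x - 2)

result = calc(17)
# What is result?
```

Build up from base cases: calc(0)=0, calc(1)=4, calc(2)=4, calc(3)=8, calc(4)=12, calc(5)=20, calc(6)=32, ..., calc(17)=6388

Answer: 6388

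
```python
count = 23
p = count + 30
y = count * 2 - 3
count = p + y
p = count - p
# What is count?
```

Trace:
`count = 23` → count = 23
`p = count + 30` → p = 53
`y = count * 2 - 3` → y = 43
`count = p + y` → count = 96
`p = count - p` → p = 43
So count = 96

Answer: 96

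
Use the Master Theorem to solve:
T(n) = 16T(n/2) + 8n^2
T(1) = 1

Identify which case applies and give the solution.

a=16, b=2, f(n)=8n^2. log_2(16) = 4. Since c=2 < 4, Case 1 applies: T(n) = Θ(n^log_b(a)) = O(n^4).

Answer: O(n^4) - Case 1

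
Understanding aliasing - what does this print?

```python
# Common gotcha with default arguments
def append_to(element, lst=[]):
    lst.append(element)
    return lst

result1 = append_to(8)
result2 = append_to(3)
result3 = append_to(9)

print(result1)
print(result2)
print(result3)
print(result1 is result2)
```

Key concept: mutable default argument gotcha.
Step by step:
`result1 = append_to(8)` → result1 = [8]
`result2 = append_to(3)` → result1 = [8, 3] (same object as result2); result2 = [8, 3] (same object as result1)
`result3 = append_to(9)` → result1 = [8, 3, 9] (same object as result2, result3); result2 = [8, 3, 9] (same object as result1, result3); result3 = [8, 3, 9] (same object as result1, result2)
`print(result1)` → prints [8, 3, 9]
`print(result2)` → prints [8, 3, 9]
`print(result3)` → prints [8, 3, 9]
`print(result1 is result2)` → prints True

Answer:
[8, 3, 9]
[8, 3, 9]
[8, 3, 9]
True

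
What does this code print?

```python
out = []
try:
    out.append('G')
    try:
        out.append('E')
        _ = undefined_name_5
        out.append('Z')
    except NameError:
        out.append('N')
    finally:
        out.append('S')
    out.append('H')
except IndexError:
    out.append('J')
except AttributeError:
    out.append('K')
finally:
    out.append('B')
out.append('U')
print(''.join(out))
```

Execution trace: 'G' (try body) → 'E' (inner try body) → 'N' (inner except NameError) → 'S' (inner finally) → 'H' (try body, no exception) → 'B' (finally) → 'U' (after the try/except). Output: GENSHBU

Answer: GENSHBU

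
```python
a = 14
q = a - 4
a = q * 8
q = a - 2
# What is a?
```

Trace:
`a = 14` → a = 14
`q = a - 4` → q = 10
`a = q * 8` → a = 80
`q = a - 2` → q = 78
So a = 80

Answer: 80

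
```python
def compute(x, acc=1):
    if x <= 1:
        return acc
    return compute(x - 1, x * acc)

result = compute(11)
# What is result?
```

Accumulator trace (n, acc): (11, 1) -> (10, 11) -> (9, 110) -> (8, 990) -> (7, 7920) -> (6, 55440) -> (5, 332640) -> (4, 1663200) -> (3, 6652800) -> (2, 19958400) -> (1, 39916800) -> return 39916800

Answer: 39916800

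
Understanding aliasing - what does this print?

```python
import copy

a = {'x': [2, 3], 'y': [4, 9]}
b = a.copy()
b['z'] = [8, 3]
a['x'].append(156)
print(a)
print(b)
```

Key concept: shallow copy of dict with mutable values.
Step by step:
`a = {'x': [2, 3], 'y': [4, 9]}` → a = {'x': [2, 3], 'y': [4, 9]}
`b = a.copy()` → b = {'x': [2, 3], 'y': [4, 9]}
`b['z'] = [8, 3]` → b = {'x': [2, 3], 'y': [4, 9], 'z': [8, 3]}
`a['x'].append(156)` → a = {'x': [2, 3, 156], 'y': [4, 9]}; b = {'x': [2, 3, 156], 'y': [4, 9], 'z': [8, 3]}
`print(a)` → prints {'x': [2, 3, 156], 'y': [4, 9]}
`print(b)` → prints {'x': [2, 3, 156], 'y': [4, 9], 'z': [8, 3]}

Answer:
{'x': [2, 3, 156], 'y': [4, 9]}
{'x': [2, 3, 156], 'y': [4, 9], 'z': [8, 3]}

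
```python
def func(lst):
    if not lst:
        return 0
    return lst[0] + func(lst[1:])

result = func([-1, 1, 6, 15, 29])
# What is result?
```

(-1) + 1 + 6 + 15 + 29 + 0 = 50

Answer: 50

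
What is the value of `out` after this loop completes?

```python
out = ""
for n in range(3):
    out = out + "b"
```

Repeat 'b' 3 times
`out` takes the values: "" → "b" → "bb" → "bbb"

Answer: "bbb"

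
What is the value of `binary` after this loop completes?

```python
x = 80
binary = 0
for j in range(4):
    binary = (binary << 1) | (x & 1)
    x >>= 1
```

Reverse lowest 4 bits of 80
`binary` takes the values: 0

Answer: 0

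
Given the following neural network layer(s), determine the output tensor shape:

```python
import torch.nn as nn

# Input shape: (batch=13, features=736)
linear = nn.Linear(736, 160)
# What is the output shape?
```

Input: (13, 736) -> Output: (13, 160)

Answer: (13, 160)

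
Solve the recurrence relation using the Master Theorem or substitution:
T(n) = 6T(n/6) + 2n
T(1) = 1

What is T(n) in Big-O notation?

By Master Theorem: a=6, b=6, f(n)=2n. Since log_6(6) = 1 and f(n) = Θ(n^1), Case 2 applies. T(n) = O(n log n).

Answer: O(n log n)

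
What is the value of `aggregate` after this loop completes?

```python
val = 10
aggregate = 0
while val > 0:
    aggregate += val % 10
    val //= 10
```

Sum digits of 10
`aggregate` takes the values: 0 → 1

Answer: 1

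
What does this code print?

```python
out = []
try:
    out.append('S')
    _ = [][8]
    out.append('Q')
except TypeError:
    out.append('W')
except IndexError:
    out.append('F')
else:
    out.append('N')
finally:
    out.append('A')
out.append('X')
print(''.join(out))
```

Execution trace: 'S' (try body) → 'F' (except IndexError) → 'A' (finally) → 'X' (after the try/except). Output: SFAX

Answer: SFAX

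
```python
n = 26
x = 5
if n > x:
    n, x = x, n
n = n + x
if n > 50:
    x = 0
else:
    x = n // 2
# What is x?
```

Trace:
`n = 26` → n = 26
`x = 5` → x = 5
`if n > x: ...` → n > x is True → n = 5; x = 26
`n = n + x` → n = 31
`if n > 50: ...` → n > 50 is False, take else branch → x = 15
So x = 15

Answer: 15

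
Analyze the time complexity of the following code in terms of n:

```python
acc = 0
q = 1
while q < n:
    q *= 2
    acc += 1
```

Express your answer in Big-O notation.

Each loop level contributes: log n. Multiplying the contributions gives O(log n).

Answer: O(log n)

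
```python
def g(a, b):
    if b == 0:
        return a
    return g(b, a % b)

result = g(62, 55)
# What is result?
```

g(62, 55) -> g(55, 7) -> g(7, 6) -> g(6, 1) -> g(1, 0) -> 1

Answer: 1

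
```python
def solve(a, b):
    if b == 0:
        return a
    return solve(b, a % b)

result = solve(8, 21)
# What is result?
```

solve(8, 21) -> solve(21, 8) -> solve(8, 5) -> solve(5, 3) -> solve(3, 2) -> solve(2, 1) -> solve(1, 0) -> 1

Answer: 1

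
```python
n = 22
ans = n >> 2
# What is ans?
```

Trace:
`n = 22` → n = 22
`ans = n >> 2` → ans = 5
So ans = 5

Answer: 5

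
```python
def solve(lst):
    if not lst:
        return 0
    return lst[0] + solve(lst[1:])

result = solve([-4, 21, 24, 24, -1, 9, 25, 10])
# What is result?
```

(-4) + 21 + 24 + 24 + (-1) + 9 + 25 + 10 + 0 = 108

Answer: 108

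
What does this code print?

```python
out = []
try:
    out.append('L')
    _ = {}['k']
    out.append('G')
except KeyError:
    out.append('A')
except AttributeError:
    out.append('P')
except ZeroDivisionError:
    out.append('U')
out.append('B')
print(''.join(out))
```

Execution trace: 'L' (try body) → 'A' (except KeyError) → 'B' (after the try/except). Output: LAB

Answer: LAB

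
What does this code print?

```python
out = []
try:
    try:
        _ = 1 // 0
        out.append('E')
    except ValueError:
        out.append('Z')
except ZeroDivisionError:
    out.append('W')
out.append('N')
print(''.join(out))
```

Execution trace: 'W' (outer except ZeroDivisionError) → 'N' (after the try/except). Output: WN

Answer: WN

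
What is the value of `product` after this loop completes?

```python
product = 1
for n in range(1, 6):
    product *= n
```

5! = 120
`product` takes the values: 1 → 2 → 6 → 24 → 120

Answer: 120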